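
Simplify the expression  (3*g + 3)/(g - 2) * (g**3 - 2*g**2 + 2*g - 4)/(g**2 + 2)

3*g + 3

Factor: 3*g + 3 = 3*(g + 1);  g**3 - 2*g**2 + 2*g - 4 = (g - 2)*(g**2 + 2)
Cancel the common factors (g**2 + 2), (g - 2).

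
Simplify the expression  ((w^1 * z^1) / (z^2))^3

Inside the bracket: w^1 * (z^-1)
Raise to the power 3: w^3 * (z^-3)

w^3/z^3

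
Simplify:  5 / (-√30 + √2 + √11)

Group as (√2 + √11) - √30; multiply by (√2 + √11) + √30, then rationalise the remaining surd.

(-85*√30 - 105*√11 - 195*√2 - 20*√165)/201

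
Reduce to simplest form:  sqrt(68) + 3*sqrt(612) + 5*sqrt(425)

sqrt(68) = 2*sqrt(17); 3*sqrt(612) = 18*sqrt(17); 5*sqrt(425) = 25*sqrt(17)
Combine: (2 + 18 + 25)·sqrt(17) = 45*sqrt(17)

45*sqrt(17)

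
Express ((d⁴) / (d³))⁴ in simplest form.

d⁴

Inside the bracket: d¹
Raise to the power 4: d⁴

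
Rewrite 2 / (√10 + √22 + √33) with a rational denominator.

(-88*√15 - 2*√33 + 42*√22 + 90*√10)/879

Group as (√22 + √33) + √10; multiply by (√22 + √33) - √10, then rationalise the remaining surd.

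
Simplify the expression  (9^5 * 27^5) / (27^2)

9^5 = 3^10; 27^5 = 3^15; 27^2 = 3^6
Combine exponents: 3^19

3^19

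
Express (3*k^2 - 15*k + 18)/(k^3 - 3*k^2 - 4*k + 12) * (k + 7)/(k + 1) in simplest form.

Factor: 3*k^2 - 15*k + 18 = 3*(k - 3)*(k - 2);  k^3 - 3*k^2 - 4*k + 12 = (k - 3)*(k - 2)*(k + 2)
Cancel the common factors (k - 3), (k - 2).

(3*k + 21)/(k^2 + 3*k + 2)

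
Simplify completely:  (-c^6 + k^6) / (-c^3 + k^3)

c^3 + k^3

-c^6 + k^6 factors as -(c - k)*(c + k)*(c^2 - c*k + k^2)*(c^2 + c*k + k^2).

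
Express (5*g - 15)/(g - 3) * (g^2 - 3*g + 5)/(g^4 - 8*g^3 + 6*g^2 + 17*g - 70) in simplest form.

5/(g^2 - 5*g - 14)

Factor: 5*g - 15 = 5*(g - 3);  g^4 - 8*g^3 + 6*g^2 + 17*g - 70 = (g + 2)*(g - 7)*(g^2 - 3*g + 5)
Cancel the common factors (g^2 - 3*g + 5), (g - 3).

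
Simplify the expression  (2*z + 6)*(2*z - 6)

Difference of squares with P = 2*z, Q = 6.

4*z^2 - 36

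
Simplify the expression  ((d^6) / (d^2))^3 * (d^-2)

Inside the bracket: d^4
Raise to the power 3: d^12
Multiply by (d^-2): add exponents.

d^10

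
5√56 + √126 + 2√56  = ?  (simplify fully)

17*√14

5√56 = 10*√14; √126 = 3*√14; 2√56 = 4*√14
Combine: (10 + 3 + 4)·√14 = 17*√14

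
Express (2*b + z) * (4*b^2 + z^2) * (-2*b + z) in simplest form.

Telescope via difference of squares: (z+(2*b))(z-(2*b)) = -4*b^2 + z^2, then repeat with the next factor.

-16*b^4 + z^4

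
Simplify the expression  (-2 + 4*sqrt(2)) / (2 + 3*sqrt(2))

-sqrt(2) + 2

Multiply numerator and denominator by -3*sqrt(2) + 2.
Denominator becomes -14; numerator becomes -28 + 14*sqrt(2).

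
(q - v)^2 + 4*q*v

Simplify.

(q + v)^2

Expand the square and combine the 4*q*v term.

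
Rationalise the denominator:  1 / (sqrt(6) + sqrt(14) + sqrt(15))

(-12*sqrt(35) + 5*sqrt(15) + 7*sqrt(14) + 23*sqrt(6))/311

Group as (sqrt(6) + sqrt(14)) + sqrt(15); multiply by (sqrt(6) + sqrt(14)) - sqrt(15), then rationalise the remaining surd.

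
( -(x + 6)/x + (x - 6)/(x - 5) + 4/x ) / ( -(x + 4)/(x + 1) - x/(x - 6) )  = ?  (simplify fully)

Numerator: -(x + 6)/x + (x - 6)/(x - 5) + 4/x = (-3*x + 10)/(x² - 5*x)
Denominator: -(x + 4)/(x + 1) - x/(x - 6) = (-2*x² + x + 24)/(x² - 5*x - 6)
Divide: ((-3*x + 10)/(x² - 5*x)) · ((x² - 5*x - 6)/(-2*x² + x + 24)) = (3*x³ - 25*x² + 32*x + 60)/(2*x⁴ - 11*x³ - 19*x² + 120*x)

(3*x³ - 25*x² + 32*x + 60)/(2*x⁴ - 11*x³ - 19*x² + 120*x)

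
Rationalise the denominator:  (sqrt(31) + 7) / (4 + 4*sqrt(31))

(4 + sqrt(31))/20

Multiply numerator and denominator by -4*sqrt(31) + 4.
Denominator becomes -480; numerator becomes -24*sqrt(31) - 96.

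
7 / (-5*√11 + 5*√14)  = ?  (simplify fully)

Multiply numerator and denominator by 5*√11 + 5*√14.
Denominator becomes 75; numerator becomes 35*√11 + 35*√14.

(7*√11 + 7*√14)/15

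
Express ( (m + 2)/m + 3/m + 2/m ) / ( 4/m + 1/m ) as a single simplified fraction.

m/5 + 7/5

Numerator: (m + 2)/m + 3/m + 2/m = (m + 7)/m
Denominator: 4/m + 1/m = 5/m
Divide: ((m + 7)/m) · (m/5) = m/5 + 7/5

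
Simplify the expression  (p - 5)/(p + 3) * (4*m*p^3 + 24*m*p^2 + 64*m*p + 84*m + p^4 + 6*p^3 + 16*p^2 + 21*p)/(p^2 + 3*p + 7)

Factor: 4*m*p^3 + 24*m*p^2 + 64*m*p + 84*m + p^4 + 6*p^3 + 16*p^2 + 21*p = (4*m + p)*(p^2 + 3*p + 7)*(p + 3)
Cancel the common factors (p^2 + 3*p + 7), (p + 3).

4*m*p - 20*m + p^2 - 5*p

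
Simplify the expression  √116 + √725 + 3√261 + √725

√116 = 2*√29; √725 = 5*√29; 3√261 = 9*√29; √725 = 5*√29
Combine: (2 + 5 + 9 + 5)·√29 = 21*√29

21*√29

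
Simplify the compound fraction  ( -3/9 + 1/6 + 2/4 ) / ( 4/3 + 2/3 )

Numerator: -3/9 + 1/6 + 2/4 = 1/3
Denominator: 4/3 + 2/3 = 2
Divide: (1/3) · (1/2) = 1/6

1/6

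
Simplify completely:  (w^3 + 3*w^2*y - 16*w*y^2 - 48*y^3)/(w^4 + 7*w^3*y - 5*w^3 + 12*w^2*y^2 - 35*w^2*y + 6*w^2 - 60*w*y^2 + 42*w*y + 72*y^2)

(w - 4*y)/(w^2 - 5*w + 6)

Factor: w^3 + 3*w^2*y - 16*w*y^2 - 48*y^3 = (w + 4*y)*(w - 4*y)*(w + 3*y);  w^4 + 7*w^3*y - 5*w^3 + 12*w^2*y^2 - 35*w^2*y + 6*w^2 - 60*w*y^2 + 42*w*y + 72*y^2 = (w + 3*y)*(w + 4*y)*(w - 2)*(w - 3)
Cancel the common factors (w + 4*y), (w + 3*y).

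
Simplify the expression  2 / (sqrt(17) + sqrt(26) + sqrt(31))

Group as (sqrt(17) + sqrt(31)) + sqrt(26); multiply by (sqrt(17) + sqrt(31)) - sqrt(26), then rationalise the remaining surd.

(-sqrt(13702) + 6*sqrt(31) + 11*sqrt(26) + 20*sqrt(17))/406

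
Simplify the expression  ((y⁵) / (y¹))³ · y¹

Inside the bracket: y⁴
Raise to the power 3: y^12
Multiply by y¹: add exponents.

y^13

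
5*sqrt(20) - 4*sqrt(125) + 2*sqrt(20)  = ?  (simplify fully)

5*sqrt(20) = 10*sqrt(5); 4*sqrt(125) = 20*sqrt(5); 2*sqrt(20) = 4*sqrt(5)
Combine: (10 - 20 + 4)·sqrt(5) = -6*sqrt(5)

-6*sqrt(5)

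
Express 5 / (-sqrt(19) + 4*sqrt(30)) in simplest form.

(5*sqrt(19) + 20*sqrt(30))/461

Multiply numerator and denominator by sqrt(19) + 4*sqrt(30).
Denominator becomes 461; numerator becomes 5*sqrt(19) + 20*sqrt(30).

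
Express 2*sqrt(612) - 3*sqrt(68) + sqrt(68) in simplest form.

2*sqrt(612) = 12*sqrt(17); 3*sqrt(68) = 6*sqrt(17); sqrt(68) = 2*sqrt(17)
Combine: (12 - 6 + 2)·sqrt(17) = 8*sqrt(17)

8*sqrt(17)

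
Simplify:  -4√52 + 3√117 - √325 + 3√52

2*√13

4√52 = 8*√13; 3√117 = 9*√13; √325 = 5*√13; 3√52 = 6*√13
Combine: (-8 + 9 - 5 + 6)·√13 = 2*√13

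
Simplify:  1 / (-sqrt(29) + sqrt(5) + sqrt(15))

Group as (sqrt(5) + sqrt(15)) - sqrt(29); multiply by (sqrt(5) + sqrt(15)) + sqrt(29), then rationalise the remaining surd.

(9*sqrt(29) + 19*sqrt(15) + 39*sqrt(5) + 10*sqrt(87))/219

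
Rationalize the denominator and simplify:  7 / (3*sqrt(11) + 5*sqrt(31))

Multiply numerator and denominator by -3*sqrt(11) + 5*sqrt(31).
Denominator becomes 676; numerator becomes -21*sqrt(11) + 35*sqrt(31).

(-21*sqrt(11) + 35*sqrt(31))/676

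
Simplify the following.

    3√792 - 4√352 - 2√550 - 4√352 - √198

3√792 = 18*√22; 4√352 = 16*√22; 2√550 = 10*√22; 4√352 = 16*√22; √198 = 3*√22
Combine: (18 - 16 - 10 - 16 - 3)·√22 = -27*√22

-27*√22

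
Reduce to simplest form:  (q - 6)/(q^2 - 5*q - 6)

Factor: q^2 - 5*q - 6 = (q - 6)*(q + 1)
Cancel the common factor (q - 6).

1/(q + 1)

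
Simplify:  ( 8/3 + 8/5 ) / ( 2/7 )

224/15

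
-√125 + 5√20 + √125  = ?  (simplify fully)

10*√5

√125 = 5*√5; 5√20 = 10*√5; √125 = 5*√5
Combine: (-5 + 10 + 5)·√5 = 10*√5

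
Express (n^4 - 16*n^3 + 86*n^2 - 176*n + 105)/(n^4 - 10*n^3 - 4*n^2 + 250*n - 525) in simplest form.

(n - 1)/(n + 5)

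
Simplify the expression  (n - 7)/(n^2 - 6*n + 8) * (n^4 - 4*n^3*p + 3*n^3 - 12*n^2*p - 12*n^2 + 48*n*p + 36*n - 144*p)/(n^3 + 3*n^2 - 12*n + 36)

Factor: n^2 - 6*n + 8 = (n - 4)*(n - 2);  n^4 - 4*n^3*p + 3*n^3 - 12*n^2*p - 12*n^2 + 48*n*p + 36*n - 144*p = (n + 6)*(n^2 - 3*n + 6)*(n - 4*p);  n^3 + 3*n^2 - 12*n + 36 = (n + 6)*(n^2 - 3*n + 6)
Cancel the common factors (n^2 - 3*n + 6), (n + 6).

(n^2 - 4*n*p - 7*n + 28*p)/(n^2 - 6*n + 8)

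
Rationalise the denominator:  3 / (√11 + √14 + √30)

(-4*√1155 - 5*√30 + 27*√14 + 33*√11)/197

Group as (√11 + √30) + √14; multiply by (√11 + √30) - √14, then rationalise the remaining surd.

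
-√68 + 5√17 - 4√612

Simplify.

√68 = 2*√17; 5√17 = 5*√17; 4√612 = 24*√17
Combine: (-2 + 5 - 24)·√17 = -21*√17

-21*√17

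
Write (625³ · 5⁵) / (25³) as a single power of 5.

625³ = 5^12; 5⁵ = 5^5; 25³ = 5^6
Combine exponents: 5^11

5^11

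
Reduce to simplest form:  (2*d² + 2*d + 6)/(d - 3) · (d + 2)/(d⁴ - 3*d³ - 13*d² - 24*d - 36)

2/(d² - 9*d + 18)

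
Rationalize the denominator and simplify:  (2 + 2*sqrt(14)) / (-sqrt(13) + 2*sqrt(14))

Multiply numerator and denominator by sqrt(13) + 2*sqrt(14).
Denominator becomes 43; numerator becomes 2*sqrt(13) + 4*sqrt(14) + 2*sqrt(182) + 56.

(2*sqrt(13) + 4*sqrt(14) + 2*sqrt(182) + 56)/43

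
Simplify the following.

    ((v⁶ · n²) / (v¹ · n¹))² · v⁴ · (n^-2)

Inside the bracket: v⁵ · n¹
Raise to the power 2: v^10 · n²
Multiply by v⁴ · (n^-2): add exponents.

v^14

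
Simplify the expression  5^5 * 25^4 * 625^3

5^5 = 5^5; 25^4 = 5^8; 625^3 = 5^12
Combine exponents: 5^25

5^25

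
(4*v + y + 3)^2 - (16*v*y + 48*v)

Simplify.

After expansion: 16*v^2 - 8*v*y - 24*v + y^2 + 6*y + 9 — a perfect-square trinomial.

(-4*v + y + 3)^2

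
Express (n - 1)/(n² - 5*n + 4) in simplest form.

1/(n - 4)

Factor: n² - 5*n + 4 = (n - 1)·(n - 4)
Cancel the common factor (n - 1).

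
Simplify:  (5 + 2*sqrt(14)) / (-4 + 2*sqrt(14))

Multiply numerator and denominator by -2*sqrt(14) - 4.
Denominator becomes -40; numerator becomes -76 - 18*sqrt(14).

(9*sqrt(14) + 38)/20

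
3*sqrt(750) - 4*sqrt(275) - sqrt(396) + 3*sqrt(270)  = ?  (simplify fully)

-26*sqrt(11) + 24*sqrt(30)

3*sqrt(750) = 15*sqrt(30); 4*sqrt(275) = 20*sqrt(11); sqrt(396) = 6*sqrt(11); 3*sqrt(270) = 9*sqrt(30)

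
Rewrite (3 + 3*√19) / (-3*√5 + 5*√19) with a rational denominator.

Multiply numerator and denominator by 3*√5 + 5*√19.
Denominator becomes 430; numerator becomes 9*√5 + 15*√19 + 9*√95 + 285.

(9*√5 + 15*√19 + 9*√95 + 285)/430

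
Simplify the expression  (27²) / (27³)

3^(-3)

27² = 3^6; 27³ = 3^9
Combine exponents: 3^(-3)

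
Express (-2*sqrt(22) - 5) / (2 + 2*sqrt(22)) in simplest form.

(-13 - sqrt(22))/14

Multiply numerator and denominator by -2*sqrt(22) + 2.
Denominator becomes -84; numerator becomes 6*sqrt(22) + 78.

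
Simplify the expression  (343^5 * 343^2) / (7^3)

343^5 = 7^15; 343^2 = 7^6; 7^3 = 7^3
Combine exponents: 7^18

7^18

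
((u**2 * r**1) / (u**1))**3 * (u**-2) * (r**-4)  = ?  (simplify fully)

u/r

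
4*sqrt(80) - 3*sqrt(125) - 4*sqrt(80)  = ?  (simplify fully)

-15*sqrt(5)

4*sqrt(80) = 16*sqrt(5); 3*sqrt(125) = 15*sqrt(5); 4*sqrt(80) = 16*sqrt(5)
Combine: (16 - 15 - 16)·sqrt(5) = -15*sqrt(5)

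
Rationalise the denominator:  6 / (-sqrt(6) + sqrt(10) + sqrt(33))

Group as (sqrt(10) + sqrt(33)) - sqrt(6); multiply by (sqrt(10) + sqrt(33)) + sqrt(6), then rationalise the remaining surd.

(-174*sqrt(10) - 72*sqrt(55) + 222*sqrt(6) + 102*sqrt(33))/49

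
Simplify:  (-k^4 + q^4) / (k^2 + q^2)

Difference of fourth powers: factor out (k^2 + q^2).

-k^2 + q^2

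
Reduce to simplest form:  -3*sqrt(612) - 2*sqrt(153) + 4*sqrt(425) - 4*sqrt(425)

-24*sqrt(17)

3*sqrt(612) = 18*sqrt(17); 2*sqrt(153) = 6*sqrt(17); 4*sqrt(425) = 20*sqrt(17); 4*sqrt(425) = 20*sqrt(17)
Combine: (-18 - 6 + 20 - 20)·sqrt(17) = -24*sqrt(17)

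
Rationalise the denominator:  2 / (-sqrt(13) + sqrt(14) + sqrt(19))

Group as (sqrt(14) + sqrt(19)) - sqrt(13); multiply by (sqrt(14) + sqrt(19)) + sqrt(13), then rationalise the remaining surd.

(-10*sqrt(13) + 4*sqrt(19) + 9*sqrt(14) + sqrt(3458))/166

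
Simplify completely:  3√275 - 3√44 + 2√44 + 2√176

21*√11

3√275 = 15*√11; 3√44 = 6*√11; 2√44 = 4*√11; 2√176 = 8*√11
Combine: (15 - 6 + 4 + 8)·√11 = 21*√11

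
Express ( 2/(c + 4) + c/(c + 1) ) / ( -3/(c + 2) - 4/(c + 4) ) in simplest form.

Numerator: 2/(c + 4) + c/(c + 1) = (c² + 6*c + 2)/(c² + 5*c + 4)
Denominator: -3/(c + 2) - 4/(c + 4) = (-7*c - 20)/(c² + 6*c + 8)
Divide: ((c² + 6*c + 2)/(c² + 5*c + 4)) · ((c² + 6*c + 8)/(-7*c - 20)) = (-c³ - 8*c² - 14*c - 4)/(7*c² + 27*c + 20)

(-c³ - 8*c² - 14*c - 4)/(7*c² + 27*c + 20)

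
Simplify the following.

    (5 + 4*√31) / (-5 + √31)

Multiply numerator and denominator by -√31 - 5.
Denominator becomes -6; numerator becomes -149 - 25*√31.

(25*√31 + 149)/6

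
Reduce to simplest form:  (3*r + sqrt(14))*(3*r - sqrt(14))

Difference of squares with P = 3*r, Q = sqrt(14).

9*r^2 - 14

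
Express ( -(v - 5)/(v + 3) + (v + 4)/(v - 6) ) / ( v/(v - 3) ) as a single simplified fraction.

(18*v^2 - 72*v + 54)/(v^3 - 3*v^2 - 18*v)

Numerator: -(v - 5)/(v + 3) + (v + 4)/(v - 6) = (18*v - 18)/(v^2 - 3*v - 18)
Denominator: v/(v - 3) = v/(v - 3)
Divide: ((18*v - 18)/(v^2 - 3*v - 18)) · ((v - 3)/v) = (18*v^2 - 72*v + 54)/(v^3 - 3*v^2 - 18*v)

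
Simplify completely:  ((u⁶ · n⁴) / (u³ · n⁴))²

u⁶

Inside the bracket: u³
Raise to the power 2: u⁶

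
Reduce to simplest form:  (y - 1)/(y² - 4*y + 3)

1/(y - 3)

Factor: y² - 4*y + 3 = (y - 3)·(y - 1)
Cancel the common factor (y - 1).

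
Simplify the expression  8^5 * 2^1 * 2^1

2^17

8^5 = 2^15; 2^1 = 2^1; 2^1 = 2^1
Combine exponents: 2^17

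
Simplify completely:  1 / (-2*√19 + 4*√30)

(√19 + 2*√30)/202

Multiply numerator and denominator by 2*√19 + 4*√30.
Denominator becomes 404; numerator becomes 2*√19 + 4*√30.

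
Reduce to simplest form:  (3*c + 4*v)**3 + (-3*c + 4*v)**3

Write as f((4*v),(3*c)) + f((4*v),-(3*c)) and expand.

216*c**2*v + 128*v**3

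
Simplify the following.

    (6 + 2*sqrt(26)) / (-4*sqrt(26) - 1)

Multiply numerator and denominator by -1 + 4*sqrt(26).
Denominator becomes -415; numerator becomes 22*sqrt(26) + 202.

(-202 - 22*sqrt(26))/415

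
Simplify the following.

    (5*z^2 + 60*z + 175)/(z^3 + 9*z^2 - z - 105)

5/(z - 3)

Factor: 5*z^2 + 60*z + 175 = 5*(z + 5)*(z + 7);  z^3 + 9*z^2 - z - 105 = (z + 5)*(z - 3)*(z + 7)
Cancel the common factors (z + 7), (z + 5).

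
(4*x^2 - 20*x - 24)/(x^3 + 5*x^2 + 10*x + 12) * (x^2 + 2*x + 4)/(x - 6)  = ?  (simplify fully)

(4*x + 4)/(x + 3)

Factor: 4*x^2 - 20*x - 24 = 4*(x - 6)*(x + 1);  x^3 + 5*x^2 + 10*x + 12 = (x + 3)*(x^2 + 2*x + 4)
Cancel the common factors (x^2 + 2*x + 4), (x - 6).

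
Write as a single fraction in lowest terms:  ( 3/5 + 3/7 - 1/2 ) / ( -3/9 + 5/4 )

Numerator: 3/5 + 3/7 - 1/2 = 37/70
Denominator: -3/9 + 5/4 = 11/12
Divide: (37/70) · (12/11) = 222/385

222/385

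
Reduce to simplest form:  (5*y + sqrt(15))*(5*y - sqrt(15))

25*y**2 - 15

Difference of squares with P = 5*y, Q = sqrt(15).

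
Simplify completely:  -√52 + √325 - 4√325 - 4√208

-33*√13

√52 = 2*√13; √325 = 5*√13; 4√325 = 20*√13; 4√208 = 16*√13
Combine: (-2 + 5 - 20 - 16)·√13 = -33*√13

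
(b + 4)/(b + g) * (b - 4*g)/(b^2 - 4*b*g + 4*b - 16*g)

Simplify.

1/(b + g)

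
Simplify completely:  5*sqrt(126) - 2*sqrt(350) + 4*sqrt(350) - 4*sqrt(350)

5*sqrt(126) = 15*sqrt(14); 2*sqrt(350) = 10*sqrt(14); 4*sqrt(350) = 20*sqrt(14); 4*sqrt(350) = 20*sqrt(14)
Combine: (15 - 10 + 20 - 20)·sqrt(14) = 5*sqrt(14)

5*sqrt(14)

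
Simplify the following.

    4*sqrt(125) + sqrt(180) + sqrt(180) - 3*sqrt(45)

4*sqrt(125) = 20*sqrt(5); sqrt(180) = 6*sqrt(5); sqrt(180) = 6*sqrt(5); 3*sqrt(45) = 9*sqrt(5)
Combine: (20 + 6 + 6 - 9)·sqrt(5) = 23*sqrt(5)

23*sqrt(5)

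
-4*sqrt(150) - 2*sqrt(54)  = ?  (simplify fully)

-26*sqrt(6)

4*sqrt(150) = 20*sqrt(6); 2*sqrt(54) = 6*sqrt(6)
Combine: (-20 - 6)·sqrt(6) = -26*sqrt(6)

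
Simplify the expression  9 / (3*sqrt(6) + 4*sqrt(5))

(-27*sqrt(6) + 36*sqrt(5))/26

Multiply numerator and denominator by -3*sqrt(6) + 4*sqrt(5).
Denominator becomes 26; numerator becomes -27*sqrt(6) + 36*sqrt(5).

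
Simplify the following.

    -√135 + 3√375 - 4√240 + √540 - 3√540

√135 = 3*√15; 3√375 = 15*√15; 4√240 = 16*√15; √540 = 6*√15; 3√540 = 18*√15
Combine: (-3 + 15 - 16 + 6 - 18)·√15 = -16*√15

-16*√15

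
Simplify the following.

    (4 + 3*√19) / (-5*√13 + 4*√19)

Multiply numerator and denominator by 4*√19 + 5*√13.
Denominator becomes -21; numerator becomes 16*√19 + 20*√13 + 228 + 15*√247.

(-15*√247 - 228 - 20*√13 - 16*√19)/21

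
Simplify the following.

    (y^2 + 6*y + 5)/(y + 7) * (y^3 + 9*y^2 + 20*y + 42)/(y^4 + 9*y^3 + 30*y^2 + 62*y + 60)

(y + 1)/(y + 2)

Factor: y^2 + 6*y + 5 = (y + 1)*(y + 5);  y^3 + 9*y^2 + 20*y + 42 = (y + 7)*(y^2 + 2*y + 6);  y^4 + 9*y^3 + 30*y^2 + 62*y + 60 = (y^2 + 2*y + 6)*(y + 2)*(y + 5)
Cancel the common factors (y^2 + 2*y + 6), (y + 7), (y + 5).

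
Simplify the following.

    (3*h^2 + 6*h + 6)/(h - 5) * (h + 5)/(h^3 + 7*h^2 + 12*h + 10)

3/(h - 5)

Factor: 3*h^2 + 6*h + 6 = 3*(h^2 + 2*h + 2);  h^3 + 7*h^2 + 12*h + 10 = (h + 5)*(h^2 + 2*h + 2)
Cancel the common factors (h^2 + 2*h + 2), (h + 5).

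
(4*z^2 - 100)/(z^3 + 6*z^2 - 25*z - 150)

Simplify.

4/(z + 6)

Factor: 4*z^2 - 100 = 4*(z + 5)*(z - 5);  z^3 + 6*z^2 - 25*z - 150 = (z + 6)*(z - 5)*(z + 5)
Cancel the common factors (z + 5), (z - 5).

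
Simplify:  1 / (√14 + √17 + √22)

(-4*√1309 + 9*√22 + 19*√17 + 25*√14)/871

Group as (√14 + √22) + √17; multiply by (√14 + √22) - √17, then rationalise the remaining surd.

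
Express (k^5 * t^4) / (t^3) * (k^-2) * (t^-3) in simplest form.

Quotient: k^5 * t^1
Multiply by (k^-2) * (t^-3): add exponents.

k^3/t^2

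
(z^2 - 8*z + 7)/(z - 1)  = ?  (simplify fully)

z - 7

Factor: z^2 - 8*z + 7 = (z - 1)*(z - 7)
Cancel the common factor (z - 1).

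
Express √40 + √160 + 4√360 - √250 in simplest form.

√40 = 2*√10; √160 = 4*√10; 4√360 = 24*√10; √250 = 5*√10
Combine: (2 + 4 + 24 - 5)·√10 = 25*√10

25*√10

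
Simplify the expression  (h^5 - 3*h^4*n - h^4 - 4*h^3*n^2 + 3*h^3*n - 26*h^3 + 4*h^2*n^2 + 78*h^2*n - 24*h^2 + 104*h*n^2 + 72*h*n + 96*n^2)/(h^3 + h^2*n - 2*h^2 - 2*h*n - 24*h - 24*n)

h^2 - 4*h*n + h - 4*n

Factor: h^5 - 3*h^4*n - h^4 - 4*h^3*n^2 + 3*h^3*n - 26*h^3 + 4*h^2*n^2 + 78*h^2*n - 24*h^2 + 104*h*n^2 + 72*h*n + 96*n^2 = (h + 4)*(h - 4*n)*(h + n)*(h + 1)*(h - 6);  h^3 + h^2*n - 2*h^2 - 2*h*n - 24*h - 24*n = (h + 4)*(h - 6)*(h + n)
Cancel the common factors (h - 6), (h + 4), (h + n).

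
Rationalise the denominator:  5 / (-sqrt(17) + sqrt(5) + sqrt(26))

(-35*sqrt(17) - 10*sqrt(26) + 95*sqrt(5) + 5*sqrt(2210))/162

Group as (sqrt(5) + sqrt(26)) - sqrt(17); multiply by (sqrt(5) + sqrt(26)) + sqrt(17), then rationalise the remaining surd.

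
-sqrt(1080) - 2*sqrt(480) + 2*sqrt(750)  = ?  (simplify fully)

-4*sqrt(30)

sqrt(1080) = 6*sqrt(30); 2*sqrt(480) = 8*sqrt(30); 2*sqrt(750) = 10*sqrt(30)
Combine: (-6 - 8 + 10)·sqrt(30) = -4*sqrt(30)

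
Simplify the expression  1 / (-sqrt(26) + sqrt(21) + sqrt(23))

Group as (sqrt(21) + sqrt(23)) - sqrt(26); multiply by (sqrt(21) + sqrt(23)) + sqrt(26), then rationalise the remaining surd.

(-9*sqrt(26) + 12*sqrt(23) + 14*sqrt(21) + sqrt(12558))/804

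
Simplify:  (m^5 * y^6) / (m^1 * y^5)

m^4*y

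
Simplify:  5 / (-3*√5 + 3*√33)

(5*√5 + 5*√33)/84

Multiply numerator and denominator by 3*√5 + 3*√33.
Denominator becomes 252; numerator becomes 15*√5 + 15*√33.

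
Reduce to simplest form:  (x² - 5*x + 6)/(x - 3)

x - 2

Factor: x² - 5*x + 6 = (x - 2)·(x - 3)
Cancel the common factor (x - 3).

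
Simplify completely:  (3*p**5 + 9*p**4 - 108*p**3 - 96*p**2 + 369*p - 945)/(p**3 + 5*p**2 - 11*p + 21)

Factor: 3*p**5 + 9*p**4 - 108*p**3 - 96*p**2 + 369*p - 945 = 3*(p - 5)*(p**2 - 2*p + 3)*(p + 3)*(p + 7);  p**3 + 5*p**2 - 11*p + 21 = (p + 7)*(p**2 - 2*p + 3)
Cancel the common factors (p**2 - 2*p + 3), (p + 7).

3*p**2 - 6*p - 45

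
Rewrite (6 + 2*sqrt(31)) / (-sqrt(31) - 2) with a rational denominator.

(-50 - 2*sqrt(31))/27

Multiply numerator and denominator by -2 + sqrt(31).
Denominator becomes -27; numerator becomes 2*sqrt(31) + 50.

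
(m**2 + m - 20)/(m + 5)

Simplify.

Factor: m**2 + m - 20 = (m + 5)*(m - 4)
Cancel the common factor (m + 5).

m - 4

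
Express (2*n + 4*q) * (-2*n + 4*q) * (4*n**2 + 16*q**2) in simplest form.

((4*q)+(2*n))((4*q)-(2*n)) = -4*n**2 + 16*q**2; continue pairing.

-16*n**4 + 256*q**4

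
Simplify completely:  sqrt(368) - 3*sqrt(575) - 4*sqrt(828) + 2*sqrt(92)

-31*sqrt(23)

sqrt(368) = 4*sqrt(23); 3*sqrt(575) = 15*sqrt(23); 4*sqrt(828) = 24*sqrt(23); 2*sqrt(92) = 4*sqrt(23)
Combine: (4 - 15 - 24 + 4)·sqrt(23) = -31*sqrt(23)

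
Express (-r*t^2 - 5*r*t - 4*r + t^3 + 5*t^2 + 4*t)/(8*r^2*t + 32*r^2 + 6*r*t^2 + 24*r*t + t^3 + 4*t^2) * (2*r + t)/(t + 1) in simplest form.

(-r + t)/(4*r + t)

Factor: -r*t^2 - 5*r*t - 4*r + t^3 + 5*t^2 + 4*t = (t + 4)*(t + 1)*(-r + t);  8*r^2*t + 32*r^2 + 6*r*t^2 + 24*r*t + t^3 + 4*t^2 = (4*r + t)*(2*r + t)*(t + 4)
Cancel the common factors (2*r + t), (t + 4), (t + 1).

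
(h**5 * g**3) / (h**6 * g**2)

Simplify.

Quotient: (h**-1) * g**1

g/h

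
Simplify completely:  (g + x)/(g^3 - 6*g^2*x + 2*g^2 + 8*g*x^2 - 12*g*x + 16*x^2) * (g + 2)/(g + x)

1/(g^2 - 6*g*x + 8*x^2)

Factor: g^3 - 6*g^2*x + 2*g^2 + 8*g*x^2 - 12*g*x + 16*x^2 = (g - 2*x)*(g - 4*x)*(g + 2)
Cancel the common factors (g + 2), (g + x).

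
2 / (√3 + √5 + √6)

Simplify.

Group as (√5 + √6) + √3; multiply by (√5 + √6) - √3, then rationalise the remaining surd.

(-3*√10 + √6 + 2*√5 + 4*√3)/14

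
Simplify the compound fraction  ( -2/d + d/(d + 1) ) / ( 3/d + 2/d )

(d^2 - 2*d - 2)/(5*d + 5)

Numerator: -2/d + d/(d + 1) = (d^2 - 2*d - 2)/(d^2 + d)
Denominator: 3/d + 2/d = 5/d
Divide: ((d^2 - 2*d - 2)/(d^2 + d)) · (d/5) = (d^2 - 2*d - 2)/(5*d + 5)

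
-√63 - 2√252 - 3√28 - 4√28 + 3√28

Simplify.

-23*√7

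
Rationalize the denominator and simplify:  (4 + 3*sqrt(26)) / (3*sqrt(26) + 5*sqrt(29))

(-234 - 12*sqrt(26) + 20*sqrt(29) + 15*sqrt(754))/491

Multiply numerator and denominator by -5*sqrt(29) + 3*sqrt(26).
Denominator becomes -491; numerator becomes -15*sqrt(754) - 20*sqrt(29) + 12*sqrt(26) + 234.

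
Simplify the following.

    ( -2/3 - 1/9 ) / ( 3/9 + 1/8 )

Numerator: -2/3 - 1/9 = -7/9
Denominator: 3/9 + 1/8 = 11/24
Divide: (-7/9) · (24/11) = -56/33

-56/33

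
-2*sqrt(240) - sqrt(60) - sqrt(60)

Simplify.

-12*sqrt(15)

2*sqrt(240) = 8*sqrt(15); sqrt(60) = 2*sqrt(15); sqrt(60) = 2*sqrt(15)
Combine: (-8 - 2 - 2)·sqrt(15) = -12*sqrt(15)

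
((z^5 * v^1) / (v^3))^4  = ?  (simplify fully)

Inside the bracket: z^5 * (v^-2)
Raise to the power 4: z^20 * (v^-8)

z^20/v^8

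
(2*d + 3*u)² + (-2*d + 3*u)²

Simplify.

8*d² + 18*u²

Write as f((3*u),(2*d)) + f((3*u),-(2*d)) and expand.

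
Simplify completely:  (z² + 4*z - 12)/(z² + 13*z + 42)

(z - 2)/(z + 7)

Factor: z² + 4*z - 12 = (z - 2)·(z + 6);  z² + 13*z + 42 = (z + 7)·(z + 6)
Cancel the common factor (z + 6).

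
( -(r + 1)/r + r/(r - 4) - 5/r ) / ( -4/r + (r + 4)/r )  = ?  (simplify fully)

(-2*r + 24)/(r**2 - 4*r)

Numerator: -(r + 1)/r + r/(r - 4) - 5/r = (-2*r + 24)/(r**2 - 4*r)
Denominator: -4/r + (r + 4)/r = 1
Divide: ((-2*r + 24)/(r**2 - 4*r)) · (1) = (-2*r + 24)/(r**2 - 4*r)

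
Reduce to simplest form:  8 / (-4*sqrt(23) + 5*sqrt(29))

(32*sqrt(23) + 40*sqrt(29))/357

Multiply numerator and denominator by 4*sqrt(23) + 5*sqrt(29).
Denominator becomes 357; numerator becomes 32*sqrt(23) + 40*sqrt(29).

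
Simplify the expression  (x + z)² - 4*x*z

(x - z)²

After expansion: x² - 2*x*z + z² — a perfect-square trinomial.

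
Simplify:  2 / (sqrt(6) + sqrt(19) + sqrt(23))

Group as (sqrt(6) + sqrt(19)) + sqrt(23); multiply by (sqrt(6) + sqrt(19)) - sqrt(23), then rationalise the remaining surd.

(-sqrt(2622) + sqrt(23) + 5*sqrt(19) + 18*sqrt(6))/113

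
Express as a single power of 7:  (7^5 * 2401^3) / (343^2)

7^5 = 7^5; 2401^3 = 7^12; 343^2 = 7^6
Combine exponents: 7^11

7^11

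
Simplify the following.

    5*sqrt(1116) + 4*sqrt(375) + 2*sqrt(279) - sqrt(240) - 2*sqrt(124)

5*sqrt(1116) = 30*sqrt(31); 4*sqrt(375) = 20*sqrt(15); 2*sqrt(279) = 6*sqrt(31); sqrt(240) = 4*sqrt(15); 2*sqrt(124) = 4*sqrt(31)

16*sqrt(15) + 32*sqrt(31)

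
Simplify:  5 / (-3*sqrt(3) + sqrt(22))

Multiply numerator and denominator by sqrt(22) + 3*sqrt(3).
Denominator becomes -5; numerator becomes 5*sqrt(22) + 15*sqrt(3).

-3*sqrt(3) - sqrt(22)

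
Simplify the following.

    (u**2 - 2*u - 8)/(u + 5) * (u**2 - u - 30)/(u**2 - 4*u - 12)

u - 4

Factor: u**2 - 2*u - 8 = (u + 2)*(u - 4);  u**2 - u - 30 = (u + 5)*(u - 6);  u**2 - 4*u - 12 = (u + 2)*(u - 6)
Cancel the common factors (u - 6), (u + 2), (u + 5).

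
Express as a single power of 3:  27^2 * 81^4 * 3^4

27^2 = 3^6; 81^4 = 3^16; 3^4 = 3^4
Combine exponents: 3^26

3^26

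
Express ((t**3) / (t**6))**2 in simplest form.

Inside the bracket: (t**-3)
Raise to the power 2: (t**-6)

t**(-6)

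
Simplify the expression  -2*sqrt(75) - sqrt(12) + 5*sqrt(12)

-2*sqrt(3)

2*sqrt(75) = 10*sqrt(3); sqrt(12) = 2*sqrt(3); 5*sqrt(12) = 10*sqrt(3)
Combine: (-10 - 2 + 10)·sqrt(3) = -2*sqrt(3)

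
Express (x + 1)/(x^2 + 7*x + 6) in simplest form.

Factor: x^2 + 7*x + 6 = (x + 6)*(x + 1)
Cancel the common factor (x + 1).

1/(x + 6)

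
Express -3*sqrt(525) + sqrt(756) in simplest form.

3*sqrt(525) = 15*sqrt(21); sqrt(756) = 6*sqrt(21)
Combine: (-15 + 6)·sqrt(21) = -9*sqrt(21)

-9*sqrt(21)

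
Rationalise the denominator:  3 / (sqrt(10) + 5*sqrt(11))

Multiply numerator and denominator by -5*sqrt(11) + sqrt(10).
Denominator becomes -265; numerator becomes -15*sqrt(11) + 3*sqrt(10).

(-3*sqrt(10) + 15*sqrt(11))/265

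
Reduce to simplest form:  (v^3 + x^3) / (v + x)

v^2 - v*x + x^2

x^3 + v^3 = (v + x)(v^2 - v*x + x^2).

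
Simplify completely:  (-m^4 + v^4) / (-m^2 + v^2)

m^2 + v^2

-m^4 + v^4 factors as (-m + v)*(m + v)*(m^2 + v^2).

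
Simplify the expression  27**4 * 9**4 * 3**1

3**21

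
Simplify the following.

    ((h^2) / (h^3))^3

h^(-3)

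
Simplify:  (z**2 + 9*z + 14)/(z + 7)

Factor: z**2 + 9*z + 14 = (z + 7)*(z + 2)
Cancel the common factor (z + 7).

z + 2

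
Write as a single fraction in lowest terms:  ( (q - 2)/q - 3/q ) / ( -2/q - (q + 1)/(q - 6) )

Numerator: (q - 2)/q - 3/q = (q - 5)/q
Denominator: -2/q - (q + 1)/(q - 6) = (-q^2 - 3*q + 12)/(q^2 - 6*q)
Divide: ((q - 5)/q) · ((q^2 - 6*q)/(-q^2 - 3*q + 12)) = (-q^2 + 11*q - 30)/(q^2 + 3*q - 12)

(-q^2 + 11*q - 30)/(q^2 + 3*q - 12)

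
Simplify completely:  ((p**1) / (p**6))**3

p**(-15)

Inside the bracket: (p**-5)
Raise to the power 3: (p**-15)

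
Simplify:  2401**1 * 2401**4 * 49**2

7**24

2401**1 = 7**4; 2401**4 = 7**16; 49**2 = 7**4
Combine exponents: 7**24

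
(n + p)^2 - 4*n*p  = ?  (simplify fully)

(n - p)^2

Expand the square and combine the 4*n*p term.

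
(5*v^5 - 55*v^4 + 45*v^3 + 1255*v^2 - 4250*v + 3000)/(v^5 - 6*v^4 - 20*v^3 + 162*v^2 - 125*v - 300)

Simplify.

(5*v^2 - 35*v + 30)/(v^2 - 2*v - 3)

Factor: 5*v^5 - 55*v^4 + 45*v^3 + 1255*v^2 - 4250*v + 3000 = 5*(v + 5)*(v - 4)*(v - 1)*(v - 5)*(v - 6);  v^5 - 6*v^4 - 20*v^3 + 162*v^2 - 125*v - 300 = (v - 4)*(v + 1)*(v + 5)*(v - 3)*(v - 5)
Cancel the common factors (v - 5), (v + 5), (v - 4).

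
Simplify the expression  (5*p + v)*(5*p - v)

25*p^2 - v^2

Difference of squares with P = 5*p, Q = v.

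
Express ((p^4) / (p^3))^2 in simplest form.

Inside the bracket: p^1
Raise to the power 2: p^2

p^2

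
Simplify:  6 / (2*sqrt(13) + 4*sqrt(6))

Multiply numerator and denominator by -2*sqrt(13) + 4*sqrt(6).
Denominator becomes 44; numerator becomes -12*sqrt(13) + 24*sqrt(6).

(-3*sqrt(13) + 6*sqrt(6))/11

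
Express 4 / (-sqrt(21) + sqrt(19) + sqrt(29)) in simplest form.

(-108*sqrt(21) + 44*sqrt(29) + 124*sqrt(19) + 8*sqrt(11571))/1475

Group as (sqrt(19) + sqrt(29)) - sqrt(21); multiply by (sqrt(19) + sqrt(29)) + sqrt(21), then rationalise the remaining surd.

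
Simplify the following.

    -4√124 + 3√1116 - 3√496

-2*√31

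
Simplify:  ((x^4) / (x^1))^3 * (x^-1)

x^8

Inside the bracket: x^3
Raise to the power 3: x^9
Multiply by (x^-1): add exponents.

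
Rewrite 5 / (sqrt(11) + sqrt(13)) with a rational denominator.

(-5*sqrt(11) + 5*sqrt(13))/2

Multiply numerator and denominator by -sqrt(11) + sqrt(13).
Denominator becomes 2; numerator becomes -5*sqrt(11) + 5*sqrt(13).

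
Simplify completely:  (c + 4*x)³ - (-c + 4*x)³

2*c*(c² + 48*x²)

Binomially expand both and collect terms in (4*x), c.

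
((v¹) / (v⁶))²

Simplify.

v^(-10)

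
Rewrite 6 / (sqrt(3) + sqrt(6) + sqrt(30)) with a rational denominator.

(-18*sqrt(6) - 22*sqrt(3) + 8*sqrt(15) + 14*sqrt(30))/41

Group as (sqrt(3) + sqrt(30)) + sqrt(6); multiply by (sqrt(3) + sqrt(30)) - sqrt(6), then rationalise the remaining surd.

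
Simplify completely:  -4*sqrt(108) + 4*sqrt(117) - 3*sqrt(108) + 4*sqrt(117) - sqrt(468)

-42*sqrt(3) + 18*sqrt(13)

4*sqrt(108) = 24*sqrt(3); 4*sqrt(117) = 12*sqrt(13); 3*sqrt(108) = 18*sqrt(3); 4*sqrt(117) = 12*sqrt(13); sqrt(468) = 6*sqrt(13)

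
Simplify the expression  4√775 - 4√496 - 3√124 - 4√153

-12*√17 - 2*√31

4√775 = 20*√31; 4√496 = 16*√31; 3√124 = 6*√31; 4√153 = 12*√17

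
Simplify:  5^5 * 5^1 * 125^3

5^15

5^5 = 5^5; 5^1 = 5^1; 125^3 = 5^9
Combine exponents: 5^15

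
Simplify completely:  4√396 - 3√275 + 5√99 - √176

20*√11

4√396 = 24*√11; 3√275 = 15*√11; 5√99 = 15*√11; √176 = 4*√11
Combine: (24 - 15 + 15 - 4)·√11 = 20*√11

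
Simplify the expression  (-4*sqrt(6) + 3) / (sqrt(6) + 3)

-5*sqrt(6) + 11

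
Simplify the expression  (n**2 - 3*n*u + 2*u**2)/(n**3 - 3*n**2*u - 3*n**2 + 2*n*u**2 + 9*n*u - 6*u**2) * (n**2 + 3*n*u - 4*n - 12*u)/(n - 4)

Factor: n**2 - 3*n*u + 2*u**2 = (n - 2*u)*(n - u);  n**3 - 3*n**2*u - 3*n**2 + 2*n*u**2 + 9*n*u - 6*u**2 = (n - 3)*(n - u)*(n - 2*u);  n**2 + 3*n*u - 4*n - 12*u = (n + 3*u)*(n - 4)
Cancel the common factors (n - 2*u), (n - u), (n - 4).

(n + 3*u)/(n - 3)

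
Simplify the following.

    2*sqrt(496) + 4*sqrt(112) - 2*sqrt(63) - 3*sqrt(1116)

-10*sqrt(31) + 10*sqrt(7)

2*sqrt(496) = 8*sqrt(31); 4*sqrt(112) = 16*sqrt(7); 2*sqrt(63) = 6*sqrt(7); 3*sqrt(1116) = 18*sqrt(31)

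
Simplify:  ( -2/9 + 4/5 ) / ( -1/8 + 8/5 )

208/531

Numerator: -2/9 + 4/5 = 26/45
Denominator: -1/8 + 8/5 = 59/40
Divide: (26/45) · (40/59) = 208/531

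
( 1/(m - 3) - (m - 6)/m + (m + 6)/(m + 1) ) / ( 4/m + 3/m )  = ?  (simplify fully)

Numerator: 1/(m - 3) - (m - 6)/m + (m + 6)/(m + 1) = (12*m**2 - 26*m - 18)/(m**3 - 2*m**2 - 3*m)
Denominator: 4/m + 3/m = 7/m
Divide: ((12*m**2 - 26*m - 18)/(m**3 - 2*m**2 - 3*m)) · (m/7) = (12*m**2 - 26*m - 18)/(7*m**2 - 14*m - 21)

(12*m**2 - 26*m - 18)/(7*m**2 - 14*m - 21)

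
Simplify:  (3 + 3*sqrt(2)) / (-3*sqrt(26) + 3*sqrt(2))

Multiply numerator and denominator by 3*sqrt(2) + 3*sqrt(26).
Denominator becomes -216; numerator becomes 9*sqrt(2) + 18 + 9*sqrt(26) + 18*sqrt(13).

(-2*sqrt(13) - sqrt(26) - 2 - sqrt(2))/24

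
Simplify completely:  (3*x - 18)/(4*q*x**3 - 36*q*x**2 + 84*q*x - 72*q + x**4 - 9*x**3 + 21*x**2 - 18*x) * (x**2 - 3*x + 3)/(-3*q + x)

3/(-12*q**2 + q*x + x**2)

Factor: 3*x - 18 = 3*(x - 6);  4*q*x**3 - 36*q*x**2 + 84*q*x - 72*q + x**4 - 9*x**3 + 21*x**2 - 18*x = (4*q + x)*(x**2 - 3*x + 3)*(x - 6)
Cancel the common factors (x**2 - 3*x + 3), (x - 6).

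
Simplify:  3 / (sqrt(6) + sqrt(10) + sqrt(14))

(-6*sqrt(210) + 3*sqrt(14) + 15*sqrt(10) + 27*sqrt(6))/118

Group as (sqrt(6) + sqrt(10)) + sqrt(14); multiply by (sqrt(6) + sqrt(10)) - sqrt(14), then rationalise the remaining surd.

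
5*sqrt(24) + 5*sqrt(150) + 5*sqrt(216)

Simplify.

5*sqrt(24) = 10*sqrt(6); 5*sqrt(150) = 25*sqrt(6); 5*sqrt(216) = 30*sqrt(6)
Combine: (10 + 25 + 30)·sqrt(6) = 65*sqrt(6)

65*sqrt(6)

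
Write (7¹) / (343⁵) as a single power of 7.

7¹ = 7^1; 343⁵ = 7^15
Combine exponents: 7^(-14)

7^(-14)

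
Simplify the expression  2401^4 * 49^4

7^24

2401^4 = 7^16; 49^4 = 7^8
Combine exponents: 7^24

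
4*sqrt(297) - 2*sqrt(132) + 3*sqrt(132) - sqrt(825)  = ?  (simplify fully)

9*sqrt(33)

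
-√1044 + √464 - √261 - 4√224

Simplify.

√1044 = 6*√29; √464 = 4*√29; √261 = 3*√29; 4√224 = 16*√14

-16*√14 - 5*√29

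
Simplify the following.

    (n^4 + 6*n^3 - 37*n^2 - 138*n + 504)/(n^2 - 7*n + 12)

Factor: n^4 + 6*n^3 - 37*n^2 - 138*n + 504 = (n + 7)*(n + 6)*(n - 4)*(n - 3);  n^2 - 7*n + 12 = (n - 3)*(n - 4)
Cancel the common factors (n - 3), (n - 4).

n^2 + 13*n + 42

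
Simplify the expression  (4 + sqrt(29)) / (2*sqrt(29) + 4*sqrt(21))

Multiply numerator and denominator by -4*sqrt(21) + 2*sqrt(29).
Denominator becomes -220; numerator becomes -4*sqrt(609) - 16*sqrt(21) + 8*sqrt(29) + 58.

(-29 - 4*sqrt(29) + 8*sqrt(21) + 2*sqrt(609))/110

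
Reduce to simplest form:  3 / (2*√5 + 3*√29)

(-6*√5 + 9*√29)/241

Multiply numerator and denominator by -2*√5 + 3*√29.
Denominator becomes 241; numerator becomes -6*√5 + 9*√29.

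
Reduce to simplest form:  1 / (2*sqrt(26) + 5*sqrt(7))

(-2*sqrt(26) + 5*sqrt(7))/71

Multiply numerator and denominator by -5*sqrt(7) + 2*sqrt(26).
Denominator becomes -71; numerator becomes -5*sqrt(7) + 2*sqrt(26).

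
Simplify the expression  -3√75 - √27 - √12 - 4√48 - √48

-40*√3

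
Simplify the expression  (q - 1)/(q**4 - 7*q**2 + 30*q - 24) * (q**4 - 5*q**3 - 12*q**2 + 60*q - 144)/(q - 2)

Factor: q**4 - 7*q**2 + 30*q - 24 = (q + 4)*(q**2 - 3*q + 6)*(q - 1);  q**4 - 5*q**3 - 12*q**2 + 60*q - 144 = (q**2 - 3*q + 6)*(q - 6)*(q + 4)
Cancel the common factors (q**2 - 3*q + 6), (q - 1), (q + 4).

(q - 6)/(q - 2)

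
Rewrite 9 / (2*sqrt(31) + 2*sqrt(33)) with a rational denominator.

Multiply numerator and denominator by -2*sqrt(33) + 2*sqrt(31).
Denominator becomes -8; numerator becomes -18*sqrt(33) + 18*sqrt(31).

(-9*sqrt(31) + 9*sqrt(33))/4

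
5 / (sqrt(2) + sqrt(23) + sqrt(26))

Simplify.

Group as (sqrt(2) + sqrt(26)) + sqrt(23); multiply by (sqrt(2) + sqrt(26)) - sqrt(23), then rationalise the remaining surd.

(-20*sqrt(299) - 5*sqrt(26) + 25*sqrt(23) + 235*sqrt(2))/183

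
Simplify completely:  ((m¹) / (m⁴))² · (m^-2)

Inside the bracket: (m^-3)
Raise to the power 2: (m^-6)
Multiply by (m^-2): add exponents.

m^(-8)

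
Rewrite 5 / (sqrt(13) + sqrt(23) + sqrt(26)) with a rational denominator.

Group as (sqrt(13) + sqrt(26)) + sqrt(23); multiply by (sqrt(13) + sqrt(26)) - sqrt(23), then rationalise the remaining surd.

(-65*sqrt(46) + 25*sqrt(26) + 40*sqrt(23) + 90*sqrt(13))/548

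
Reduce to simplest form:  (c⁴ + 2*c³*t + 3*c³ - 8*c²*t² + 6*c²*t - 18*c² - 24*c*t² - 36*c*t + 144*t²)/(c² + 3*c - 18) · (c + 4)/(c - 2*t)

c² + 4*c*t + 4*c + 16*t

Factor: c⁴ + 2*c³*t + 3*c³ - 8*c²*t² + 6*c²*t - 18*c² - 24*c*t² - 36*c*t + 144*t² = (c - 2*t)·(c + 6)·(c + 4*t)·(c - 3);  c² + 3*c - 18 = (c - 3)·(c + 6)
Cancel the common factors (c + 6), (c - 3), (c - 2*t).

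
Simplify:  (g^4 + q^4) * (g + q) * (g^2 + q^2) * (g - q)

(g+q)(g-q) = g^2 - q^2; continue pairing.

g^8 - q^8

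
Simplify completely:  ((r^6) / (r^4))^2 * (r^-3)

Inside the bracket: r^2
Raise to the power 2: r^4
Multiply by (r^-3): add exponents.

r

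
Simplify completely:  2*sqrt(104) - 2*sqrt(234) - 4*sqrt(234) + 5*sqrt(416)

2*sqrt(104) = 4*sqrt(26); 2*sqrt(234) = 6*sqrt(26); 4*sqrt(234) = 12*sqrt(26); 5*sqrt(416) = 20*sqrt(26)
Combine: (4 - 6 - 12 + 20)·sqrt(26) = 6*sqrt(26)

6*sqrt(26)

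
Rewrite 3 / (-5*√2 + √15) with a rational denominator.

(-15*√2 - 3*√15)/35

Multiply numerator and denominator by √15 + 5*√2.
Denominator becomes -35; numerator becomes 3*√15 + 15*√2.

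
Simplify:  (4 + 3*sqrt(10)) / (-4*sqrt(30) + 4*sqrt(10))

Multiply numerator and denominator by 4*sqrt(10) + 4*sqrt(30).
Denominator becomes -320; numerator becomes 16*sqrt(10) + 16*sqrt(30) + 120 + 120*sqrt(3).

(-15*sqrt(3) - 15 - 2*sqrt(30) - 2*sqrt(10))/40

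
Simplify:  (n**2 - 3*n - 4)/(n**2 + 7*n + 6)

Factor: n**2 - 3*n - 4 = (n - 4)*(n + 1);  n**2 + 7*n + 6 = (n + 6)*(n + 1)
Cancel the common factor (n + 1).

(n - 4)/(n + 6)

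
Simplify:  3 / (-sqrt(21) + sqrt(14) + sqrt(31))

(-36*sqrt(21) + 6*sqrt(31) + 57*sqrt(14) + 21*sqrt(186))/580

Group as (sqrt(14) + sqrt(31)) - sqrt(21); multiply by (sqrt(14) + sqrt(31)) + sqrt(21), then rationalise the remaining surd.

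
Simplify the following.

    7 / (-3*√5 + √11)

(-21*√5 - 7*√11)/34

Multiply numerator and denominator by √11 + 3*√5.
Denominator becomes -34; numerator becomes 7*√11 + 21*√5.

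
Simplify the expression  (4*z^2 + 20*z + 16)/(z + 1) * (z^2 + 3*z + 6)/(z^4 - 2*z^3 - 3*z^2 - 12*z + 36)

(4*z + 16)/(z^2 - 5*z + 6)

Factor: 4*z^2 + 20*z + 16 = 4*(z + 4)*(z + 1);  z^4 - 2*z^3 - 3*z^2 - 12*z + 36 = (z^2 + 3*z + 6)*(z - 3)*(z - 2)
Cancel the common factors (z^2 + 3*z + 6), (z + 1).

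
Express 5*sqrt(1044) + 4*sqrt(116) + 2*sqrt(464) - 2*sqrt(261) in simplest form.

40*sqrt(29)

5*sqrt(1044) = 30*sqrt(29); 4*sqrt(116) = 8*sqrt(29); 2*sqrt(464) = 8*sqrt(29); 2*sqrt(261) = 6*sqrt(29)
Combine: (30 + 8 + 8 - 6)·sqrt(29) = 40*sqrt(29)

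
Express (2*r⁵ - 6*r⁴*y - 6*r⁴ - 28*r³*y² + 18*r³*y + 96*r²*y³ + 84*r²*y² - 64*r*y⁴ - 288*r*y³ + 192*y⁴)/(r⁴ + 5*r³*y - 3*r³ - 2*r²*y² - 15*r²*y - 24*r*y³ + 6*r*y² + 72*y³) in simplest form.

(2*r² - 10*r*y + 8*y²)/(r + 3*y)

Factor: 2*r⁵ - 6*r⁴*y - 6*r⁴ - 28*r³*y² + 18*r³*y + 96*r²*y³ + 84*r²*y² - 64*r*y⁴ - 288*r*y³ + 192*y⁴ = 2·(r - 2*y)·(r - y)·(r + 4*y)·(r - 4*y)·(r - 3);  r⁴ + 5*r³*y - 3*r³ - 2*r²*y² - 15*r²*y - 24*r*y³ + 6*r*y² + 72*y³ = (r - 2*y)·(r + 3*y)·(r + 4*y)·(r - 3)
Cancel the common factors (r - 3), (r + 4*y), (r - 2*y).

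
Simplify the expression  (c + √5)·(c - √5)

c² - 5

Difference of squares with P = c, Q = √5.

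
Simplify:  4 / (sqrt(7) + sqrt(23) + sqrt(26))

Group as (sqrt(7) + sqrt(26)) + sqrt(23); multiply by (sqrt(7) + sqrt(26)) - sqrt(23), then rationalise the remaining surd.

(-2*sqrt(4186) + 4*sqrt(26) + 10*sqrt(23) + 42*sqrt(7))/157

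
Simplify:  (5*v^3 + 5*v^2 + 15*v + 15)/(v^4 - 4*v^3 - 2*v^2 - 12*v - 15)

5/(v - 5)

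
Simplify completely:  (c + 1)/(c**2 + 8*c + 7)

1/(c + 7)

Factor: c**2 + 8*c + 7 = (c + 1)*(c + 7)
Cancel the common factor (c + 1).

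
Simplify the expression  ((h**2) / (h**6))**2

Inside the bracket: (h**-4)
Raise to the power 2: (h**-8)

h**(-8)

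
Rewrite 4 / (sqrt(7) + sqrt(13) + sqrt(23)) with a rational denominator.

Group as (sqrt(13) + sqrt(23)) + sqrt(7); multiply by (sqrt(13) + sqrt(23)) - sqrt(7), then rationalise the remaining surd.

(-8*sqrt(2093) - 12*sqrt(23) + 68*sqrt(13) + 116*sqrt(7))/355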